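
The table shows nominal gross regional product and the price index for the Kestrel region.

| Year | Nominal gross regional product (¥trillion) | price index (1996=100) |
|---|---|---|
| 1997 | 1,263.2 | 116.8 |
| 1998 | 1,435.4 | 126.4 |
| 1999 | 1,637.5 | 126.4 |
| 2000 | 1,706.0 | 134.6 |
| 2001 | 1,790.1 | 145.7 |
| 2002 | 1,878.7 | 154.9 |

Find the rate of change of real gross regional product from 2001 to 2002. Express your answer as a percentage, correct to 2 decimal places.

-1.28%

Real gross regional product 2001 = 1790.1/1.457 = 1228.62.
Real gross regional product 2002 = 1878.7/1.549 = 1212.85.
Change = 1212.85/1228.62 − 1 = -0.0128.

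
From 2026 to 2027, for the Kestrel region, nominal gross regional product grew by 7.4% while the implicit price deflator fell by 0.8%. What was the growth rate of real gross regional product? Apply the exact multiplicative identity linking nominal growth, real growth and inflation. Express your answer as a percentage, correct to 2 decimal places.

(1 + g_nom) = (1 + g_real)(1 + π), so g_real = 1.0740 / 0.9920 − 1 = 0.08266.

8.27%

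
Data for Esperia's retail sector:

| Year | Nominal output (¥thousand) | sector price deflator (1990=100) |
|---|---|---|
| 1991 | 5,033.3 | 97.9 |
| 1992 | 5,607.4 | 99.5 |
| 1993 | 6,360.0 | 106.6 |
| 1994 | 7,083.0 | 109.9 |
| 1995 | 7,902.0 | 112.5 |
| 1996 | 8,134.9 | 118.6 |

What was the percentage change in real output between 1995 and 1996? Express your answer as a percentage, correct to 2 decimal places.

-2.35%

Real output 1995 = 7902.0/1.125 = 7024.00.
Real output 1996 = 8134.9/1.186 = 6859.11.
Change = 6859.11/7024.00 − 1 = -0.0235.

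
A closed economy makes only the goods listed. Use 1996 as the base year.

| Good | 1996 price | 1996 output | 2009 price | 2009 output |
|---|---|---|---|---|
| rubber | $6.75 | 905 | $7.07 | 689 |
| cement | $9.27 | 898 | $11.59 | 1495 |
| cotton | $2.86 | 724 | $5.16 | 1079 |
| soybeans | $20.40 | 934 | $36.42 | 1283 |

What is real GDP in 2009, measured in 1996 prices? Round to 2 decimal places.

$47768.54

Real GDP 2009 = Σ (p_1996 × q_2009) = 6.75·689 + 9.27·1495 + 2.86·1079 + 20.40·1283 = 47768.54.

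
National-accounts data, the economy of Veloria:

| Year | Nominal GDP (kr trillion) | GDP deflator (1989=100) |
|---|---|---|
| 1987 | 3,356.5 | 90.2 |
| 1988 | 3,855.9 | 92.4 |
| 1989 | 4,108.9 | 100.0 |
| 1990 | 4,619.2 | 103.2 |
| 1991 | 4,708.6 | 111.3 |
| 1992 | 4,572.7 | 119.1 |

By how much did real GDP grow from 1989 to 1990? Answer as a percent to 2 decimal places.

Real GDP 1989 = 4108.9/1.000 = 4108.90.
Real GDP 1990 = 4619.2/1.032 = 4475.97.
Change = 4475.97/4108.90 − 1 = 0.0893.

8.93%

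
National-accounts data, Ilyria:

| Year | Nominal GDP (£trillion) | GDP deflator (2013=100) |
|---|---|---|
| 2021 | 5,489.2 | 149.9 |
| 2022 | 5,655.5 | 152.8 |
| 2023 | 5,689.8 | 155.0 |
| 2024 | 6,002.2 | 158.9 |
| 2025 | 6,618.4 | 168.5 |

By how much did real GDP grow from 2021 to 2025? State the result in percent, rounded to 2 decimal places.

7.26%

Real GDP 2021 = 5489.2/1.499 = 3661.91.
Real GDP 2025 = 6618.4/1.685 = 3927.83.
Change = 3927.83/3661.91 − 1 = 0.0726.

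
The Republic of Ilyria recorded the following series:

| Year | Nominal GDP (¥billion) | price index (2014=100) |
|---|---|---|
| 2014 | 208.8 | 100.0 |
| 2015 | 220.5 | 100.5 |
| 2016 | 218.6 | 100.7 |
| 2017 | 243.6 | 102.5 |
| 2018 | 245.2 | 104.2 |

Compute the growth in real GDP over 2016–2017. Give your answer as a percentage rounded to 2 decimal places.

9.48%

Real GDP 2016 = 218.6/1.007 = 217.08.
Real GDP 2017 = 243.6/1.025 = 237.66.
Change = 237.66/217.08 − 1 = 0.0948.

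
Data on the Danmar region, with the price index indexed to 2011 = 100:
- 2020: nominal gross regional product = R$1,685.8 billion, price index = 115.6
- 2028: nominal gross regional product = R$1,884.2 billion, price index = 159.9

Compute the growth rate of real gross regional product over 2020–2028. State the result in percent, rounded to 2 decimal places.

-19.20%

Real gross regional product 2020 = 1685.8 / 1.156 = 1458.30.
Real gross regional product 2028 = 1884.2 / 1.599 = 1178.36.
Real growth = 1178.36 / 1458.30 − 1 = -0.1920.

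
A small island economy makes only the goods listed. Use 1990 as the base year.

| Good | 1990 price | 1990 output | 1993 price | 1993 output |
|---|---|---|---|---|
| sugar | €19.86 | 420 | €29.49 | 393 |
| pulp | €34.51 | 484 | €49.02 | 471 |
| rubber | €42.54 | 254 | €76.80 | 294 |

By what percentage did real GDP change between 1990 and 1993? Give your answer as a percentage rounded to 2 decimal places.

Real GDP 1990 = Nominal GDP 1990 = 19.86·420 + 34.51·484 + 42.54·254 = 35849.20.
Real GDP 1993 (at 1990 prices) = 19.86·393 + 34.51·471 + 42.54·294 = 36565.95.
Real growth = 36565.95/35849.20 − 1 = 0.0200.

2.00%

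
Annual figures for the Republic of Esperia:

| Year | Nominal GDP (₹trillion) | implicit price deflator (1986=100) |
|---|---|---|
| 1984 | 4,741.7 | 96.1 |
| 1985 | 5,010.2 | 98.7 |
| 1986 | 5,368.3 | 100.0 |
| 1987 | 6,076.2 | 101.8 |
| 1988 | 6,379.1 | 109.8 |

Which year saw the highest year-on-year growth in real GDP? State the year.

1985: real = 5010.2/0.987 = 5076.19; growth vs 1984 (4934.13) = 2.88%.
1986: real = 5368.3/1.000 = 5368.30; growth vs 1985 (5076.19) = 5.75%.
1987: real = 6076.2/1.018 = 5968.76; growth vs 1986 (5368.30) = 11.19%.
1988: real = 6379.1/1.098 = 5809.74; growth vs 1987 (5968.76) = -2.66%.

1987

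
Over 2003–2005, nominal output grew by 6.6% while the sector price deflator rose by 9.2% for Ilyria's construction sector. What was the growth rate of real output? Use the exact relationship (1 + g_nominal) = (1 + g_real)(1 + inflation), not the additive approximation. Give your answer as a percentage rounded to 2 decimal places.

-2.38%

(1 + g_nom) = (1 + g_real)(1 + π), so g_real = 1.0660 / 1.0920 − 1 = -0.02381.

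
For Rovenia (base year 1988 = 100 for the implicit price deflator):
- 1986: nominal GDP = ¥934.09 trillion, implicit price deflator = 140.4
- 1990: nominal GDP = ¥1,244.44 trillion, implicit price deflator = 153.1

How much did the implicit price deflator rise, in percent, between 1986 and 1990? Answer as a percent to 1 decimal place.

Price-level change = 153.1 / 140.4 − 1 = 0.0905.

9.0%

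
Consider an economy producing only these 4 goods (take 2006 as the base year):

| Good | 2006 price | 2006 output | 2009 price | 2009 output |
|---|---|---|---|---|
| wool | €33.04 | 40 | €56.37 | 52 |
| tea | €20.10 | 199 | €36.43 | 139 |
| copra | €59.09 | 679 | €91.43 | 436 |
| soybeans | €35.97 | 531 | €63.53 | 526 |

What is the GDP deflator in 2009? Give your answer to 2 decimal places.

Nominal GDP 2009 = 56.37·52 + 36.43·139 + 91.43·436 + 63.53·526 = 81275.27.
Real GDP 2009 (at 2006 prices) = 33.04·52 + 20.10·139 + 59.09·436 + 35.97·526 = 49195.44.
Deflator = Nominal/Real × 100 = 81275.27/49195.44 × 100 = 165.209.

165.21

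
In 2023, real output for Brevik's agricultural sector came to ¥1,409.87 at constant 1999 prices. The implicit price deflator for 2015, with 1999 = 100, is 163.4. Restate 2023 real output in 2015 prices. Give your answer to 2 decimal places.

Real output in 2015 prices = Real output in 1999 prices × (P_2015/P_1999) = 1409.87 × 1.634 = 2303.73.

¥2,303.73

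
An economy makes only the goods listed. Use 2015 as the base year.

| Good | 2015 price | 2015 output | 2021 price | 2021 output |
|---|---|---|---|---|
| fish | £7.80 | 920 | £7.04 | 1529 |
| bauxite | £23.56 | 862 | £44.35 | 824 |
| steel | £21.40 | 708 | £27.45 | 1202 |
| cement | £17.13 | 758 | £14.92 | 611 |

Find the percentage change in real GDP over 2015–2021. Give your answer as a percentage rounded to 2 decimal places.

Real GDP 2015 = Nominal GDP 2015 = 7.80·920 + 23.56·862 + 21.40·708 + 17.13·758 = 55620.46.
Real GDP 2021 (at 2015 prices) = 7.80·1529 + 23.56·824 + 21.40·1202 + 17.13·611 = 67528.87.
Real growth = 67528.87/55620.46 − 1 = 0.2141.

21.41%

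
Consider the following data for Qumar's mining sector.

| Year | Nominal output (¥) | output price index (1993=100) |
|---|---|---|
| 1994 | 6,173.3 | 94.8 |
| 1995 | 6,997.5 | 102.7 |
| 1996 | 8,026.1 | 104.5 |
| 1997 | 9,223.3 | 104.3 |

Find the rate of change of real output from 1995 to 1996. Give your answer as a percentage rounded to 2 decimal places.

12.72%

Real output 1995 = 6997.5/1.027 = 6813.53.
Real output 1996 = 8026.1/1.045 = 7680.48.
Change = 7680.48/6813.53 − 1 = 0.1272.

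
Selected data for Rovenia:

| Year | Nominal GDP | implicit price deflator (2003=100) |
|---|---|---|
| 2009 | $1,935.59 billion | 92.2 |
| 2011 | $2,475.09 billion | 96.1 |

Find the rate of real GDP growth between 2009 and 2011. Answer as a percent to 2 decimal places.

Real GDP 2009 = 1935.59 / 0.922 = 2099.34.
Real GDP 2011 = 2475.09 / 0.961 = 2575.54.
Real growth = 2575.54 / 2099.34 − 1 = 0.2268.

22.68%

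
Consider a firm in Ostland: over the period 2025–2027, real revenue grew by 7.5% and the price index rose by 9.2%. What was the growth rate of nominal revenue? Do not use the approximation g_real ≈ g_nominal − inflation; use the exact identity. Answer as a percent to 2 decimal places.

17.39%

(1 + g_nom) = (1 + g_real)(1 + π) = 1.0750 × 1.0920 = 1.17390.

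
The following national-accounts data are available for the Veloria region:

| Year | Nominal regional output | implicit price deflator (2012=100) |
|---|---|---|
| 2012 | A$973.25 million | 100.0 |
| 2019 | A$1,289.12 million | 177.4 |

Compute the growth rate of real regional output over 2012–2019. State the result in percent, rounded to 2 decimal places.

-25.34%

Deflate each year: 2012 → 973.25/1.000 = 973.25; 2019 → 1289.12/1.774 = 726.67.
So real regional output changed by 726.67/973.25 − 1 = -0.2534, i.e. -25.34%.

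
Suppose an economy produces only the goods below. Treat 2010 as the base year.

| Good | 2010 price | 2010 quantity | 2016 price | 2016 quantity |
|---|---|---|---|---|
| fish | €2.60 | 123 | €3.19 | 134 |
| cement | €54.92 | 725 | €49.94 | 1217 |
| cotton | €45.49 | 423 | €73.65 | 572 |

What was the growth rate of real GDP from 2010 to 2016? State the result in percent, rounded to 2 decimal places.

56.97%

Real GDP 2010 = Nominal GDP 2010 = 2.60·123 + 54.92·725 + 45.49·423 = 59379.07.
Real GDP 2016 (at 2010 prices) = 2.60·134 + 54.92·1217 + 45.49·572 = 93206.32.
Real growth = 93206.32/59379.07 − 1 = 0.5697.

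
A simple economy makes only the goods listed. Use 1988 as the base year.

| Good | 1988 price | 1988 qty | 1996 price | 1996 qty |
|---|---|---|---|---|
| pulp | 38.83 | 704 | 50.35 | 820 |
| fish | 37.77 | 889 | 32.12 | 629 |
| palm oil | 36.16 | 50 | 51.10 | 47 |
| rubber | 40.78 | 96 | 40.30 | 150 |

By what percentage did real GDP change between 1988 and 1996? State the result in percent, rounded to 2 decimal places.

Real GDP 1988 = Nominal GDP 1988 = 38.83·704 + 37.77·889 + 36.16·50 + 40.78·96 = 66636.73.
Real GDP 1996 (at 1988 prices) = 38.83·820 + 37.77·629 + 36.16·47 + 40.78·150 = 63414.45.
Real growth = 63414.45/66636.73 − 1 = -0.0484.

-4.84%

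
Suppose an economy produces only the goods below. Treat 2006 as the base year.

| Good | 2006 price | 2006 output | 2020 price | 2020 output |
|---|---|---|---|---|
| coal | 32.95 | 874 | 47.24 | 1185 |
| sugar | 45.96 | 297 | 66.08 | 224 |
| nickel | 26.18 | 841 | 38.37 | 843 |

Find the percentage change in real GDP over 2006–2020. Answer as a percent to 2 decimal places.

10.77%

Real GDP 2006 = Nominal GDP 2006 = 32.95·874 + 45.96·297 + 26.18·841 = 64465.80.
Real GDP 2020 (at 2006 prices) = 32.95·1185 + 45.96·224 + 26.18·843 = 71410.53.
Real growth = 71410.53/64465.80 − 1 = 0.1077.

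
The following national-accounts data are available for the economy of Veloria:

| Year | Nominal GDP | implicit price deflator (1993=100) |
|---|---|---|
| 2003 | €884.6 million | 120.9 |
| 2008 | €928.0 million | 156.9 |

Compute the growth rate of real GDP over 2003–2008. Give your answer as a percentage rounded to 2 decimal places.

-19.16%

Deflate each year: 2003 → 884.6/1.209 = 731.68; 2008 → 928.0/1.569 = 591.46.
So real GDP changed by 591.46/731.68 − 1 = -0.1916, i.e. -19.16%.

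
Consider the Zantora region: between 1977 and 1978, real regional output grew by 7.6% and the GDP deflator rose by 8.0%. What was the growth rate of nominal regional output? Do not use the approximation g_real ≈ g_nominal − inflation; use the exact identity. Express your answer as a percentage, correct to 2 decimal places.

(1 + g_nom) = (1 + g_real)(1 + π) = 1.0760 × 1.0800 = 1.16208.

16.21%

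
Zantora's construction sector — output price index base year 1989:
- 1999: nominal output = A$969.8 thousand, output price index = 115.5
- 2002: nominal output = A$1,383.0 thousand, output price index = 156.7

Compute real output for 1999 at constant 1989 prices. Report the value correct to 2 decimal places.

Real output = Nominal / (output price index/100) = 969.8 / 1.155 = 839.65.

A$839.65 thousand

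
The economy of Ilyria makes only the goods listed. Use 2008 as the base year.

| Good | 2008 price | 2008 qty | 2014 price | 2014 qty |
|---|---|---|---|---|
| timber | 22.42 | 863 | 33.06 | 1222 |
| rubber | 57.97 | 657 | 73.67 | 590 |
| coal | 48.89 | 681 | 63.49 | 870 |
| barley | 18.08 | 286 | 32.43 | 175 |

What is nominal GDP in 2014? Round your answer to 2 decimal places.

Nominal GDP 2014 = Σ (p_2014 × q_2014) = 33.06·1222 + 73.67·590 + 63.49·870 + 32.43·175 = 144776.17.

144776.17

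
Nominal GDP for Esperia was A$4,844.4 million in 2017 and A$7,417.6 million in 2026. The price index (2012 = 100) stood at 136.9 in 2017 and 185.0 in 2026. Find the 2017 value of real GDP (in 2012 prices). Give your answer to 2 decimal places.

Real GDP = Nominal / (price index/100) = 4844.4 / 1.369 = 3538.64.

A$3,538.64 million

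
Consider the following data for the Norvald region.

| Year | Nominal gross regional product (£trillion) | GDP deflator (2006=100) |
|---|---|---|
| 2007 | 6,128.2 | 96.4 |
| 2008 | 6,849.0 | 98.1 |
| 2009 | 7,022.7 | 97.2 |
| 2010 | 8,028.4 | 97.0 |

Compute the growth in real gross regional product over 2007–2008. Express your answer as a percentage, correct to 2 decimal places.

9.83%

Real gross regional product 2007 = 6128.2/0.964 = 6357.05.
Real gross regional product 2008 = 6849.0/0.981 = 6981.65.
Change = 6981.65/6357.05 − 1 = 0.0983.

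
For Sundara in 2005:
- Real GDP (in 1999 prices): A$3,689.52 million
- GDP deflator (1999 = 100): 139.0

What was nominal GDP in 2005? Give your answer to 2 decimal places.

Nominal GDP = Real × (GDP deflator/100) = 3689.52 × 1.390 = 5128.43.

A$5,128.43 million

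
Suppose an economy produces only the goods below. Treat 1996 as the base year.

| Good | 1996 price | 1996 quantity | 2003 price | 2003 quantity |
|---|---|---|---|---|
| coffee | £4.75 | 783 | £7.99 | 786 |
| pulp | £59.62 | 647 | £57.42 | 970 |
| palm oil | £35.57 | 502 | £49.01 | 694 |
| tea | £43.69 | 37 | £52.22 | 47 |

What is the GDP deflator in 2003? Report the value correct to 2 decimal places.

111.48

Nominal GDP 2003 = 7.99·786 + 57.42·970 + 49.01·694 + 52.22·47 = 98444.82.
Real GDP 2003 (at 1996 prices) = 4.75·786 + 59.62·970 + 35.57·694 + 43.69·47 = 88303.91.
Deflator = Nominal/Real × 100 = 98444.82/88303.91 × 100 = 111.484.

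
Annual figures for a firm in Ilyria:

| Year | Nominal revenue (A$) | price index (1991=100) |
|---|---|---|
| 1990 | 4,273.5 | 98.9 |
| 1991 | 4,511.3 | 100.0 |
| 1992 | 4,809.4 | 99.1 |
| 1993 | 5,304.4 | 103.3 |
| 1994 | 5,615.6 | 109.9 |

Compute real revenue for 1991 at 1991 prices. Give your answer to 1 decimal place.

A$4,511.3

Real revenue 1991 = 4511.3 / 1.000 = 4511.30.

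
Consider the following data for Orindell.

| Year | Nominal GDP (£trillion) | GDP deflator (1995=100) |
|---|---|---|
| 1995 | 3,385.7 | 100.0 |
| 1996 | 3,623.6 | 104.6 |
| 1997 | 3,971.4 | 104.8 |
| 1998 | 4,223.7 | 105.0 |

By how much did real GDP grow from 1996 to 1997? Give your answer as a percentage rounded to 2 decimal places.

9.39%

Real GDP 1996 = 3623.6/1.046 = 3464.24.
Real GDP 1997 = 3971.4/1.048 = 3789.50.
Change = 3789.50/3464.24 − 1 = 0.0939.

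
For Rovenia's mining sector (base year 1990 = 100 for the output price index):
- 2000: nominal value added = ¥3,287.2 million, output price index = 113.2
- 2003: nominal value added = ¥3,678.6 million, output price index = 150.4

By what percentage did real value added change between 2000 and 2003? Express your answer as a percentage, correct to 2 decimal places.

-15.77%

Deflate each year: 2000 → 3287.2/1.132 = 2903.89; 2003 → 3678.6/1.504 = 2445.88.
So real value added changed by 2445.88/2903.89 − 1 = -0.1577, i.e. -15.77%.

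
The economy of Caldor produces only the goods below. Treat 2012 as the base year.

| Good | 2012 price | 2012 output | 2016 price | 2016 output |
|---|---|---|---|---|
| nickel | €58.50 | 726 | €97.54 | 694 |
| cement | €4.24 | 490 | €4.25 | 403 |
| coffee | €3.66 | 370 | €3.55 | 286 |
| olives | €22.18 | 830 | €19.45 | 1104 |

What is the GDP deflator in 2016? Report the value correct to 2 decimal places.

135.45

Nominal GDP 2016 = 97.54·694 + 4.25·403 + 3.55·286 + 19.45·1104 = 91893.61.
Real GDP 2016 (at 2012 prices) = 58.50·694 + 4.24·403 + 3.66·286 + 22.18·1104 = 67841.20.
Deflator = Nominal/Real × 100 = 91893.61/67841.20 × 100 = 135.454.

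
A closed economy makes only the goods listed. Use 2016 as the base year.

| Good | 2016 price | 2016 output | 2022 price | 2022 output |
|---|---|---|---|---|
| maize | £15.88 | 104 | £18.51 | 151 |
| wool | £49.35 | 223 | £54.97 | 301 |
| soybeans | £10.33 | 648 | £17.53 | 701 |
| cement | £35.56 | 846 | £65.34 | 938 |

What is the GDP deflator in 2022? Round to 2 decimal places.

160.62

Nominal GDP 2022 = 18.51·151 + 54.97·301 + 17.53·701 + 65.34·938 = 92918.43.
Real GDP 2022 (at 2016 prices) = 15.88·151 + 49.35·301 + 10.33·701 + 35.56·938 = 57848.84.
Deflator = Nominal/Real × 100 = 92918.43/57848.84 × 100 = 160.623.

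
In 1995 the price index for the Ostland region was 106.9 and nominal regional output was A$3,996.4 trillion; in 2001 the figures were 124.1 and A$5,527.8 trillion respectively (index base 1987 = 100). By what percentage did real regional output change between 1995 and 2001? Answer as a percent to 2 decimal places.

19.15%

Real regional output 1995 = 3996.4 / 1.069 = 3738.45.
Real regional output 2001 = 5527.8 / 1.241 = 4454.31.
Real growth = 4454.31 / 3738.45 − 1 = 0.1915.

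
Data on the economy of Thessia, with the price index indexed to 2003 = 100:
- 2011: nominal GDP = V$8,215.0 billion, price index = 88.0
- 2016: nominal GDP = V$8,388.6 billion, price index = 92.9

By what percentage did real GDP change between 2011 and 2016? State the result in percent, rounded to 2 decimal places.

-3.27%

Deflate each year: 2011 → 8215.0/0.880 = 9335.23; 2016 → 8388.6/0.929 = 9029.71.
So real GDP changed by 9029.71/9335.23 − 1 = -0.0327, i.e. -3.27%.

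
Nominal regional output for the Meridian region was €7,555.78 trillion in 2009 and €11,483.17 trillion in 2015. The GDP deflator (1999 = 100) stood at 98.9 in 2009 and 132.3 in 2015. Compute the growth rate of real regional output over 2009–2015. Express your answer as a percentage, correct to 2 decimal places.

Real regional output 2009 = 7555.78 / 0.989 = 7639.82.
Real regional output 2015 = 11483.17 / 1.323 = 8679.64.
Real growth = 8679.64 / 7639.82 − 1 = 0.1361.

13.61%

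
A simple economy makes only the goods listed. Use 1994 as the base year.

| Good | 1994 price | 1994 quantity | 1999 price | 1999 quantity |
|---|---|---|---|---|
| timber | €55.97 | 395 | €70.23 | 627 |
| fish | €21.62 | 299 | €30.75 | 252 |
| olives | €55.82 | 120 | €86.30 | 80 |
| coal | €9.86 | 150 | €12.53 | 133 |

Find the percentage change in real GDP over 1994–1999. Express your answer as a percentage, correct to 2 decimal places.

Real GDP 1994 = Nominal GDP 1994 = 55.97·395 + 21.62·299 + 55.82·120 + 9.86·150 = 36749.93.
Real GDP 1999 (at 1994 prices) = 55.97·627 + 21.62·252 + 55.82·80 + 9.86·133 = 46318.41.
Real growth = 46318.41/36749.93 − 1 = 0.2604.

26.04%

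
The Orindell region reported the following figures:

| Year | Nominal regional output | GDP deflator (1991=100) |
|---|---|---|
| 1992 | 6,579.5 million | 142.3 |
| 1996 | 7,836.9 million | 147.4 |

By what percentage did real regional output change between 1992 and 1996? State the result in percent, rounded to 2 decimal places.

Deflate each year: 1992 → 6579.5/1.423 = 4623.68; 1996 → 7836.9/1.474 = 5316.76.
So real regional output changed by 5316.76/4623.68 − 1 = 0.1499, i.e. 14.99%.

14.99%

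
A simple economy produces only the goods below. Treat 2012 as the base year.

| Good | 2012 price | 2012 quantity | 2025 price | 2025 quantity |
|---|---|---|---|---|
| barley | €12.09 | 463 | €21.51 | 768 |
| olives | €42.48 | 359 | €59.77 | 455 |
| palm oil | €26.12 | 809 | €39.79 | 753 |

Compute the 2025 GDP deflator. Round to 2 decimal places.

152.60

Nominal GDP 2025 = 21.51·768 + 59.77·455 + 39.79·753 = 73676.90.
Real GDP 2025 (at 2012 prices) = 12.09·768 + 42.48·455 + 26.12·753 = 48281.88.
Deflator = Nominal/Real × 100 = 73676.90/48281.88 × 100 = 152.597.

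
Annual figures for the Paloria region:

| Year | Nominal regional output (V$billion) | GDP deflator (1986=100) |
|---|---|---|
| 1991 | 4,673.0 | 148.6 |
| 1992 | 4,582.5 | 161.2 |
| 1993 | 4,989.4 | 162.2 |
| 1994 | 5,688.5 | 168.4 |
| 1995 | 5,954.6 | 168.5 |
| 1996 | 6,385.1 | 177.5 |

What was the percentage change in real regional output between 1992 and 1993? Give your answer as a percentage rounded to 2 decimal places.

Real regional output 1992 = 4582.5/1.612 = 2842.74.
Real regional output 1993 = 4989.4/1.622 = 3076.08.
Change = 3076.08/2842.74 − 1 = 0.0821.

8.21%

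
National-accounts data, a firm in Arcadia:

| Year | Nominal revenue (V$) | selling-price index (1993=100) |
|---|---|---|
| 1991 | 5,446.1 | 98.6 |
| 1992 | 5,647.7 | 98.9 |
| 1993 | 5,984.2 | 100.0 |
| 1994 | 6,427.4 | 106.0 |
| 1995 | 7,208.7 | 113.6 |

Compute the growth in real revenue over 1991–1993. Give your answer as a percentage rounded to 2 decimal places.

8.34%

Real revenue 1991 = 5446.1/0.986 = 5523.43.
Real revenue 1993 = 5984.2/1.000 = 5984.20.
Change = 5984.20/5523.43 − 1 = 0.0834.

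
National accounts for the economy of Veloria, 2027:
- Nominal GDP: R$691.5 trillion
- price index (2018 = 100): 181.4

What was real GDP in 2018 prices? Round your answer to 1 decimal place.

R$381.2 trillion

Real GDP = Nominal / (price index/100) = 691.5 / 1.814 = 381.20.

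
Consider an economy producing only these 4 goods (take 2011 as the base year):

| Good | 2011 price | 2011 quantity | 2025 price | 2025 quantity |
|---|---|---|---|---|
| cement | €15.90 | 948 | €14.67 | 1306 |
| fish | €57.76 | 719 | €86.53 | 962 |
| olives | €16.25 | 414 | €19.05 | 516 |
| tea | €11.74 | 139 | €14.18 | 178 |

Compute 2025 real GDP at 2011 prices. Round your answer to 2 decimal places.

€86805.24

Real GDP 2025 = Σ (p_2011 × q_2025) = 15.90·1306 + 57.76·962 + 16.25·516 + 11.74·178 = 86805.24.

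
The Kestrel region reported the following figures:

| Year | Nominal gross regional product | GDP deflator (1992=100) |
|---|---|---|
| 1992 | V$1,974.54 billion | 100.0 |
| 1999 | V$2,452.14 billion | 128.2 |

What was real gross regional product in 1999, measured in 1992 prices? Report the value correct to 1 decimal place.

V$1,912.7 billion

Real gross regional product = Nominal / (GDP deflator/100) = 2452.14 / 1.282 = 1912.75.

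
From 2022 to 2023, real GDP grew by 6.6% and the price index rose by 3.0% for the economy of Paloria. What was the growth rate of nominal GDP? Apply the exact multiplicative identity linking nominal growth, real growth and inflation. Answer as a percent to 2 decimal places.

(1 + g_nom) = (1 + g_real)(1 + π) = 1.0660 × 1.0300 = 1.09798.

9.80%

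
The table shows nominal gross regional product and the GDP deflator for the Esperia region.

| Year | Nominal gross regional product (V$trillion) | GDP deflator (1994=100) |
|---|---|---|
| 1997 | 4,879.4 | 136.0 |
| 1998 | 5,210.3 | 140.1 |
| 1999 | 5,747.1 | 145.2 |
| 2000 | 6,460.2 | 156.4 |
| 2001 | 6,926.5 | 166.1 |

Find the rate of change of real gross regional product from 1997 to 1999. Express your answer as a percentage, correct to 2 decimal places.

Real gross regional product 1997 = 4879.4/1.360 = 3587.79.
Real gross regional product 1999 = 5747.1/1.452 = 3958.06.
Change = 3958.06/3587.79 − 1 = 0.1032.

10.32%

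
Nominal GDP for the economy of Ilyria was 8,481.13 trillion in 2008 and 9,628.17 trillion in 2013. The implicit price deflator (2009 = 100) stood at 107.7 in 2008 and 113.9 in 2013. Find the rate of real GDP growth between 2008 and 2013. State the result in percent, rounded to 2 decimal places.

7.35%

Real GDP 2008 = 8481.13 / 1.077 = 7874.77.
Real GDP 2013 = 9628.17 / 1.139 = 8453.18.
Real growth = 8453.18 / 7874.77 − 1 = 0.0735.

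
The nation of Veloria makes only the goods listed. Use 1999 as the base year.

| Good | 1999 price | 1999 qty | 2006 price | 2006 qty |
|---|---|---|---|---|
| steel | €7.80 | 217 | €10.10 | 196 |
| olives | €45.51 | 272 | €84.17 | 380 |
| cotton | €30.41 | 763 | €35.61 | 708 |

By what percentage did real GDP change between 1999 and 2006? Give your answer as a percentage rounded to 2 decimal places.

Real GDP 1999 = Nominal GDP 1999 = 7.80·217 + 45.51·272 + 30.41·763 = 37274.15.
Real GDP 2006 (at 1999 prices) = 7.80·196 + 45.51·380 + 30.41·708 = 40352.88.
Real growth = 40352.88/37274.15 − 1 = 0.0826.

8.26%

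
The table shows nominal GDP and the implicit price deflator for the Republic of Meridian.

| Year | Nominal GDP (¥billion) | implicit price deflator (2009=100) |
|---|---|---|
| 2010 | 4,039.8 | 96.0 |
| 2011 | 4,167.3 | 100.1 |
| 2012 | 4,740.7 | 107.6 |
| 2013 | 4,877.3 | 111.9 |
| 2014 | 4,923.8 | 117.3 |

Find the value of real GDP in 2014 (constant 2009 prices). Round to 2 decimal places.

¥4,197.61 billion

Real GDP 2014 = 4923.8 / 1.173 = 4197.61.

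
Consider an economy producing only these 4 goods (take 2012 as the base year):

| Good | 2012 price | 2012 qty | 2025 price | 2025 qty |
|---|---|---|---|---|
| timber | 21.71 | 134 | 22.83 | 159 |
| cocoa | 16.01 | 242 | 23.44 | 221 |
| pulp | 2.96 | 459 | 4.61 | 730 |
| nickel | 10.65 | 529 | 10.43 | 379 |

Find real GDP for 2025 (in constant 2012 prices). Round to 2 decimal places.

13187.25

Real GDP 2025 = Σ (p_2012 × q_2025) = 21.71·159 + 16.01·221 + 2.96·730 + 10.65·379 = 13187.25.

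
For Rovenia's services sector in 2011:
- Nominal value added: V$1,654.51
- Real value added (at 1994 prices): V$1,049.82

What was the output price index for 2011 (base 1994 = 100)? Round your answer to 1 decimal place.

output price index = (Nominal / Real) × 100 = 1654.51 / 1049.82 × 100 = 157.60.

157.6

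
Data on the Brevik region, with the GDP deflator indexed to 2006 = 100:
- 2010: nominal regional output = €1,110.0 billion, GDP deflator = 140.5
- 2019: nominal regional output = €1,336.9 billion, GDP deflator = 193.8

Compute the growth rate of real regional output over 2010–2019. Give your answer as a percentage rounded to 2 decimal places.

-12.68%

Deflate each year: 2010 → 1110.0/1.405 = 790.04; 2019 → 1336.9/1.938 = 689.83.
So real regional output changed by 689.83/790.04 − 1 = -0.1268, i.e. -12.68%.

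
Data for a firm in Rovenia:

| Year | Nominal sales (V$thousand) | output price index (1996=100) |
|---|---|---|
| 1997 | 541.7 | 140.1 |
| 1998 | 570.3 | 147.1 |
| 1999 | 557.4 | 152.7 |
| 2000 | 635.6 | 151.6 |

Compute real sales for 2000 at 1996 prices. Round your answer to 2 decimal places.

Real sales 2000 = 635.6 / 1.516 = 419.26.

V$419.26 thousand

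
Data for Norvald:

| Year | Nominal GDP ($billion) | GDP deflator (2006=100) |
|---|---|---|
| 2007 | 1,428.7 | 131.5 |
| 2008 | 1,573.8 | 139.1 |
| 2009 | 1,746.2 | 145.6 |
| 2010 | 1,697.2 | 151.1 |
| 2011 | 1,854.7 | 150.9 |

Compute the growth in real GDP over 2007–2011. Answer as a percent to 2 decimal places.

13.13%

Real GDP 2007 = 1428.7/1.315 = 1086.46.
Real GDP 2011 = 1854.7/1.509 = 1229.09.
Change = 1229.09/1086.46 − 1 = 0.1313.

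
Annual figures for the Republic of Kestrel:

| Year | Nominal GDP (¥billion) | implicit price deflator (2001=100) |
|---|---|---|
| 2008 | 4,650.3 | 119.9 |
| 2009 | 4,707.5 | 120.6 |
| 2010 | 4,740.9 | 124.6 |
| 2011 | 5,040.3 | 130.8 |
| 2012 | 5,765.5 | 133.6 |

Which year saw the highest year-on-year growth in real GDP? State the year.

2009: real = 4707.5/1.206 = 3903.40; growth vs 2008 (3878.48) = 0.64%.
2010: real = 4740.9/1.246 = 3804.90; growth vs 2009 (3903.40) = -2.52%.
2011: real = 5040.3/1.308 = 3853.44; growth vs 2010 (3804.90) = 1.28%.
2012: real = 5765.5/1.336 = 4315.49; growth vs 2011 (3853.44) = 11.99%.

2012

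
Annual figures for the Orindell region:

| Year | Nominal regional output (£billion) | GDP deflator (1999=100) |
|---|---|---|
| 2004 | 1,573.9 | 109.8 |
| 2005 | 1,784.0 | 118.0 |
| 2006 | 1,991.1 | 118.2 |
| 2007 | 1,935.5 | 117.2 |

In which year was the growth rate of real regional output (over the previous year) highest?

2005: real = 1784.0/1.180 = 1511.86; growth vs 2004 (1433.42) = 5.47%.
2006: real = 1991.1/1.182 = 1684.52; growth vs 2005 (1511.86) = 11.42%.
2007: real = 1935.5/1.172 = 1651.45; growth vs 2006 (1684.52) = -1.96%.

2006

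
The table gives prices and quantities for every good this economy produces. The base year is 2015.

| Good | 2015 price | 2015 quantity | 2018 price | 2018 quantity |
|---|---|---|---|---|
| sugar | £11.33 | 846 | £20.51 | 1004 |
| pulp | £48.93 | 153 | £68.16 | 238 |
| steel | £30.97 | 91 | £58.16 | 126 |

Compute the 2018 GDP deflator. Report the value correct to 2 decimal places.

163.96

Nominal GDP 2018 = 20.51·1004 + 68.16·238 + 58.16·126 = 44142.28.
Real GDP 2018 (at 2015 prices) = 11.33·1004 + 48.93·238 + 30.97·126 = 26922.88.
Deflator = Nominal/Real × 100 = 44142.28/26922.88 × 100 = 163.958.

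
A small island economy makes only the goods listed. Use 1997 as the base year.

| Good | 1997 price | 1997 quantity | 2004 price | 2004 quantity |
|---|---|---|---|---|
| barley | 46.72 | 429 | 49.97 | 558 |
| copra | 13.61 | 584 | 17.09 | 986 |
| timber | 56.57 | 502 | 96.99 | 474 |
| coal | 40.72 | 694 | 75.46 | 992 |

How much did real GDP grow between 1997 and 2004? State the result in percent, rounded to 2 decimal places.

Real GDP 1997 = Nominal GDP 1997 = 46.72·429 + 13.61·584 + 56.57·502 + 40.72·694 = 84648.94.
Real GDP 2004 (at 1997 prices) = 46.72·558 + 13.61·986 + 56.57·474 + 40.72·992 = 106697.64.
Real growth = 106697.64/84648.94 − 1 = 0.2605.

26.05%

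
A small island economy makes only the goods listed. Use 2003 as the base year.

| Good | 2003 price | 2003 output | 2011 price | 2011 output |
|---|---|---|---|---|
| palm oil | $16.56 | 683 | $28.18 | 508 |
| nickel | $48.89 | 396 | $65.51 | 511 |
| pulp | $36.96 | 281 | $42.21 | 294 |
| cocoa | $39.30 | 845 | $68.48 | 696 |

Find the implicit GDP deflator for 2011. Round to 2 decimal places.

Nominal GDP 2011 = 28.18·508 + 65.51·511 + 42.21·294 + 68.48·696 = 107862.87.
Real GDP 2011 (at 2003 prices) = 16.56·508 + 48.89·511 + 36.96·294 + 39.30·696 = 71614.31.
Deflator = Nominal/Real × 100 = 107862.87/71614.31 × 100 = 150.616.

150.62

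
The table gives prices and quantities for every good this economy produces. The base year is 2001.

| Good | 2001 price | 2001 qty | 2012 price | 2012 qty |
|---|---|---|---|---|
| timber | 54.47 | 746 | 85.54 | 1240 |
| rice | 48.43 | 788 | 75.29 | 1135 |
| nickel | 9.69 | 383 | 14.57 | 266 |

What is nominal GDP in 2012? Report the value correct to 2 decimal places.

Nominal GDP 2012 = Σ (p_2012 × q_2012) = 85.54·1240 + 75.29·1135 + 14.57·266 = 195399.37.

195399.37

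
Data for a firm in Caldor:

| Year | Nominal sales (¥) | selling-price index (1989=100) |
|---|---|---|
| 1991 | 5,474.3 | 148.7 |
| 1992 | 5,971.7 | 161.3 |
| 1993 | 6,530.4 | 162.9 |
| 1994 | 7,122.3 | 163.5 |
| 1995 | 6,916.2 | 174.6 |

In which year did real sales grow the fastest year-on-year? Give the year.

1994

1992: real = 5971.7/1.613 = 3702.23; growth vs 1991 (3681.44) = 0.56%.
1993: real = 6530.4/1.629 = 4008.84; growth vs 1992 (3702.23) = 8.28%.
1994: real = 7122.3/1.635 = 4356.15; growth vs 1993 (4008.84) = 8.66%.
1995: real = 6916.2/1.746 = 3961.17; growth vs 1994 (4356.15) = -9.07%.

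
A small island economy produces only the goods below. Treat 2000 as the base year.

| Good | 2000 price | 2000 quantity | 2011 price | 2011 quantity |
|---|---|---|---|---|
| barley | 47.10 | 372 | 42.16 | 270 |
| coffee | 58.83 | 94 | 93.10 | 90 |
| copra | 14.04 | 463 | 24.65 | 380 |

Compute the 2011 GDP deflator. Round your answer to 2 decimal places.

Nominal GDP 2011 = 42.16·270 + 93.10·90 + 24.65·380 = 29129.20.
Real GDP 2011 (at 2000 prices) = 47.10·270 + 58.83·90 + 14.04·380 = 23346.90.
Deflator = Nominal/Real × 100 = 29129.20/23346.90 × 100 = 124.767.

124.77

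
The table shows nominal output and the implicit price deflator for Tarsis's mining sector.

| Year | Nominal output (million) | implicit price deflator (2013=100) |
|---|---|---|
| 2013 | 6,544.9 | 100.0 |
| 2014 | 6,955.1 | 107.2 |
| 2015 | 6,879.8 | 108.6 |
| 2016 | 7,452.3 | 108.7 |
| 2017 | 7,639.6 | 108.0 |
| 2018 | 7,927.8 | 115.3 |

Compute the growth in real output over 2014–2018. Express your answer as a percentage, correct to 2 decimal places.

Real output 2014 = 6955.1/1.072 = 6487.97.
Real output 2018 = 7927.8/1.153 = 6875.80.
Change = 6875.80/6487.97 − 1 = 0.0598.

5.98%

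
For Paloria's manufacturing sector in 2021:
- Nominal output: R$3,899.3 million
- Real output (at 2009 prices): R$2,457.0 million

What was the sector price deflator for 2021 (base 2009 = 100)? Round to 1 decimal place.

sector price deflator = (Nominal / Real) × 100 = 3899.3 / 2457.0 × 100 = 158.70.

158.7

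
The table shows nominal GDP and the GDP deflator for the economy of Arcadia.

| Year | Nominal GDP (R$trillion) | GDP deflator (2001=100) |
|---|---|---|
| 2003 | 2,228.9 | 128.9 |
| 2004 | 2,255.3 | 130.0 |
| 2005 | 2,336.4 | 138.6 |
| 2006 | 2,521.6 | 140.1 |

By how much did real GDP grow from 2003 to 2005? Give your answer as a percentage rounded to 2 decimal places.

Real GDP 2003 = 2228.9/1.289 = 1729.17.
Real GDP 2005 = 2336.4/1.386 = 1685.71.
Change = 1685.71/1729.17 − 1 = -0.0251.

-2.51%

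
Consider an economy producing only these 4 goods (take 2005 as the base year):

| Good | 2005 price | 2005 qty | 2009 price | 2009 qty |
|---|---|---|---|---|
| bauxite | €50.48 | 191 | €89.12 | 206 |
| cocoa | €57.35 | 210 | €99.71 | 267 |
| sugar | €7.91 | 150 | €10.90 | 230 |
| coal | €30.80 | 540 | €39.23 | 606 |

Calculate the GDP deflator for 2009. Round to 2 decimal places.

154.26

Nominal GDP 2009 = 89.12·206 + 99.71·267 + 10.90·230 + 39.23·606 = 71261.67.
Real GDP 2009 (at 2005 prices) = 50.48·206 + 57.35·267 + 7.91·230 + 30.80·606 = 46195.43.
Deflator = Nominal/Real × 100 = 71261.67/46195.43 × 100 = 154.261.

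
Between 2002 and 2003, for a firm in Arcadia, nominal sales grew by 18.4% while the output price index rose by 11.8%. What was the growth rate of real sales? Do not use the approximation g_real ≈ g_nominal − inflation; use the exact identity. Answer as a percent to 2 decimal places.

5.90%

(1 + g_nom) = (1 + g_real)(1 + π), so g_real = 1.1840 / 1.1180 − 1 = 0.05903.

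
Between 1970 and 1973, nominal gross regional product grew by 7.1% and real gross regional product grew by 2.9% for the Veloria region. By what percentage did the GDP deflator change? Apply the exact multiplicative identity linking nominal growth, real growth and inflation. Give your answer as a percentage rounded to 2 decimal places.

(1 + g_nom) = (1 + g_real)(1 + π), so π = 1.0710 / 1.0290 − 1 = 0.04082.

4.08%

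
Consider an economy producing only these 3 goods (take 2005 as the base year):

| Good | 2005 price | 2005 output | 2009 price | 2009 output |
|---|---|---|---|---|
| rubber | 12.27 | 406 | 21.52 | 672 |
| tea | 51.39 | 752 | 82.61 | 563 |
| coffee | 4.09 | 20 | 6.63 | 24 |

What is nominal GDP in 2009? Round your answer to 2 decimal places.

Nominal GDP 2009 = Σ (p_2009 × q_2009) = 21.52·672 + 82.61·563 + 6.63·24 = 61129.99.

61129.99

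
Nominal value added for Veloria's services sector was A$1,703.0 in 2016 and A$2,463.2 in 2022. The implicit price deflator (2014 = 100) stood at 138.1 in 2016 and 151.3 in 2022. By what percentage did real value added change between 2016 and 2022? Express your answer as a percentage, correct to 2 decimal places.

32.02%

Real value added 2016 = 1703.0 / 1.381 = 1233.16.
Real value added 2022 = 2463.2 / 1.513 = 1628.02.
Real growth = 1628.02 / 1233.16 − 1 = 0.3202.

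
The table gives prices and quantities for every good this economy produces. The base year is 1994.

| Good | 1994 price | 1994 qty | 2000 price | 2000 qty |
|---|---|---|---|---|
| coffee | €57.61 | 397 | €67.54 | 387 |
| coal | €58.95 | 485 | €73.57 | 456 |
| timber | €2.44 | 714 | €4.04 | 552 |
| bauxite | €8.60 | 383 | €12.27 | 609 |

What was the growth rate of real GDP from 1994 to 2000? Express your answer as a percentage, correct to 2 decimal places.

Real GDP 1994 = Nominal GDP 1994 = 57.61·397 + 58.95·485 + 2.44·714 + 8.60·383 = 56497.88.
Real GDP 2000 (at 1994 prices) = 57.61·387 + 58.95·456 + 2.44·552 + 8.60·609 = 55760.55.
Real growth = 55760.55/56497.88 − 1 = -0.0131.

-1.31%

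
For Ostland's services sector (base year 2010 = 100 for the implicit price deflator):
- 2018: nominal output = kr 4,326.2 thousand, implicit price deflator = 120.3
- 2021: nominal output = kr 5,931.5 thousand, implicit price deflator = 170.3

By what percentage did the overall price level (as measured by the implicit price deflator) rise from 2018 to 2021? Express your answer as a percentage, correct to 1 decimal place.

41.6%

Price-level change = 170.3 / 120.3 − 1 = 0.4156.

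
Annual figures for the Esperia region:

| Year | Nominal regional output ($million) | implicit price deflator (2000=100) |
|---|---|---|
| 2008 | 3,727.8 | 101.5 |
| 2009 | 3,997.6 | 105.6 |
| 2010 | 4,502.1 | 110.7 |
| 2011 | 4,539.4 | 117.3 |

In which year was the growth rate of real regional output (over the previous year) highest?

2009: real = 3997.6/1.056 = 3785.61; growth vs 2008 (3672.71) = 3.07%.
2010: real = 4502.1/1.107 = 4066.94; growth vs 2009 (3785.61) = 7.43%.
2011: real = 4539.4/1.173 = 3869.91; growth vs 2010 (4066.94) = -4.84%.

2010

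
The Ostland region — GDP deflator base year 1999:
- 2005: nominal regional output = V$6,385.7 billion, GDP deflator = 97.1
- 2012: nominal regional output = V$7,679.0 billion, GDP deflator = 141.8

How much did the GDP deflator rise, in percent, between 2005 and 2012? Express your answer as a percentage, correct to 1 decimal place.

46.0%

Price-level change = 141.8 / 97.1 − 1 = 0.4604.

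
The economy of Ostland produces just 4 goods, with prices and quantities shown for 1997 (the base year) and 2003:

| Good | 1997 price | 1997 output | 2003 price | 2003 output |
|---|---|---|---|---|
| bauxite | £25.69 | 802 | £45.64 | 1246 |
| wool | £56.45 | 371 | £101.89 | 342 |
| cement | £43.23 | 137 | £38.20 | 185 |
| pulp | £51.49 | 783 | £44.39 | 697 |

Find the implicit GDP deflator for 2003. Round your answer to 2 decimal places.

Nominal GDP 2003 = 45.64·1246 + 101.89·342 + 38.20·185 + 44.39·697 = 129720.65.
Real GDP 2003 (at 1997 prices) = 25.69·1246 + 56.45·342 + 43.23·185 + 51.49·697 = 95201.72.
Deflator = Nominal/Real × 100 = 129720.65/95201.72 × 100 = 136.259.

136.26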